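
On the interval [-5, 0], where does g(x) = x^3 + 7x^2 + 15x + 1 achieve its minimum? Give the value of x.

Differentiating, g'(x) = 3x^2 + 14x + 15; which vanishes at x = -3 and x = -5/3.
Compare values at every candidate in [-5, 0]: g(-5) = -24, g(-3) = -8, g(-5/3) = -248/27, g(0) = 1.
Hence the absolute minimum is -24 at x = -5.

-5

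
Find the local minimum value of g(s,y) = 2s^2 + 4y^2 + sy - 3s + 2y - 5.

∂g/∂s = 4s + y - 3 = 0 and ∂g/∂y = s + 8y + 2 = 0, so (s, y) = (26/31, -11/31).
The Hessian has g_{ss} = 4, g_{yy} = 8, g_{sy} = 1, giving D = 31 > 0 with g_{ss} > 0, so the point is a local minimum.
g(26/31, -11/31) = -205/31.

-205/31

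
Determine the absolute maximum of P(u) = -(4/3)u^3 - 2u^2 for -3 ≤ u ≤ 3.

P'(u) = -4u^2 - 4u, which vanishes at u = -1 and u = 0.
Compare values at every candidate in [-3, 3]: P(-3) = 18; P(-1) = -2/3; P(0) = 0; P(3) = -54.
Hence the absolute maximum is 18 at u = -3.

18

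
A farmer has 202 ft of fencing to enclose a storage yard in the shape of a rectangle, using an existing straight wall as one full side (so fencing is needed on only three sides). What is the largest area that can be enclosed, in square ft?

Let the sides perpendicular to the wall have length x and the parallel side y, so 2x + y = 202 and the area is A = xy = x(202 − 2x).
A'(x) = 202 − 4x = 0 gives x = 101/2, and A''(x) = −4 < 0 confirms a maximum.
Then y = 202 − 2·101/2 = 101 and A = 10201/2.

10201/2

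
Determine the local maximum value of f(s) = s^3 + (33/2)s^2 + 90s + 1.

f'(s) = 3s^2 + 33s + 90. Setting f'(s) = 0 gives s ∈ {-6, -5}.
f''(s) = 6s + 33. f''(-6) = -3 < 0 ⇒ local maximum; f''(-5) = 3 > 0 ⇒ local minimum.
So the local maximum value is f(-6) = -161.

-161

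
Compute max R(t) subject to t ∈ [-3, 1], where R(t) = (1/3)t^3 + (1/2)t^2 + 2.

Differentiating, R'(t) = t^2 + t; which vanishes at t = -1 and t = 0.
Candidates: R(-3) = -5/2; R(-1) = 13/6; R(0) = 2; R(1) = 17/6.
So the maximum is R(1) = 17/6.

17/6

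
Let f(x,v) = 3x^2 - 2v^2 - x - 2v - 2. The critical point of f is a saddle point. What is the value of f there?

-19/12

∂f/∂x = 6x - 1 = 0 and ∂f/∂v = -4v - 2 = 0, so (x, v) = (1/6, -1/2).
The Hessian has f_{xx} = 6, f_{vv} = -4, f_{xv} = 0, giving D = -24 < 0, so the point is a saddle point.
f(1/6, -1/2) = -19/12.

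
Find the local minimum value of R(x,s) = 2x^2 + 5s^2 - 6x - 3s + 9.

81/20

∂R/∂x = 4x - 6 = 0 and ∂R/∂s = 10s - 3 = 0, so (x, s) = (3/2, 3/10).
The Hessian has R_{xx} = 4, R_{ss} = 10, R_{xs} = 0, giving D = 40 > 0 with R_{xx} > 0, so the point is a local minimum.
R(3/2, 3/10) = 81/20.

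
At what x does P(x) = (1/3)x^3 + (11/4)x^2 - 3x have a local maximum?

P'(x) = x^2 + (11/2)x - 3 = 0 at x = -6, 1/2.
Second-derivative test with P''(x) = 2x + 11/2: P''(-6) = -13/2 < 0 ⇒ local maximum; P''(1/2) = 13/2 > 0 ⇒ local minimum.
The local maximum is P(-6) = 45.

-6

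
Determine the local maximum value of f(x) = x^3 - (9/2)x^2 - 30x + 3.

f'(x) = 3x^2 - 9x - 30 = 0 at x = -2, 5.
f''(x) = 6x - 9. f''(-2) = -21 < 0 ⇒ local maximum; f''(5) = 21 > 0 ⇒ local minimum.
So the local maximum value is f(-2) = 37.

37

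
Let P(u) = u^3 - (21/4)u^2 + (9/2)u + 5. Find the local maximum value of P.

97/16

P'(u) = 3u^2 - (21/2)u + 9/2. Setting P'(u) = 0 gives u ∈ {1/2, 3}.
Second-derivative test with P''(u) = 6u - 21/2: P''(1/2) = -15/2 < 0 ⇒ local maximum; P''(3) = 15/2 > 0 ⇒ local minimum.
The local maximum is P(1/2) = 97/16.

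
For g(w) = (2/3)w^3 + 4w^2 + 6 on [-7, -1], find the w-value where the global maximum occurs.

-4

g'(w) = 2w^2 + 8w, whose only zero in [-7, -1] is w = -4.
Evaluating at the critical points and endpoints: g(-7) = -80/3,  g(-4) = 82/3,  g(-1) = 28/3.
The maximum over the interval is 82/3, attained at w = -4.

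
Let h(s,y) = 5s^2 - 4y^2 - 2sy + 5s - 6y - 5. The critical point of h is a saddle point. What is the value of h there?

∂h/∂s = 10s - 2y + 5 = 0 and ∂h/∂y = -2s - 8y - 6 = 0, so (s, y) = (-13/21, -25/42).
The Hessian has h_{ss} = 10, h_{yy} = -8, h_{sy} = -2, giving D = -84 < 0, so the point is a saddle point.
h(-13/21, -25/42) = -100/21.

-100/21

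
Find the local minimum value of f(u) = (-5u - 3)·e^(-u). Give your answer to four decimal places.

By the product rule, f'(u) = (5u - 2)·e^(-u). Since e^(-u) > 0, the only critical point is u = 2/5.
f''(2/5) has the same sign as 5 > 0, so this is a local minimum.
f(2/5) = (-5)·e^(-2/5) ≈ -3.3516.

-3.3516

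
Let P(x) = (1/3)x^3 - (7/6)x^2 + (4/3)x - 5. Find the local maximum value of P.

-9/2

Critical points: P'(x) = x^2 - (7/3)x + 4/3 vanishes at x = 1, 4/3.
Since P''(x) = 2x - 7/3, we get P''(1) = -1/3 < 0 ⇒ local maximum; P''(4/3) = 1/3 > 0 ⇒ local minimum.
Thus P has its local maximum at x = 1, with value -9/2.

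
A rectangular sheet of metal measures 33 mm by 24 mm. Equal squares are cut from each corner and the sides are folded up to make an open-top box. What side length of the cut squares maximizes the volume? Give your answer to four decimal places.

With cut size x, the volume is V(x) = x(33 − 2x)(24 − 2x) for 0 < x < 12.
V'(x) = 12x^2 − 228x + 792. Setting V'(x) = 0 gives x ≈ 4.5756 (the root in (0, 12)).
V''(x) = 24x − 228 is negative there, so this is the maximum; V ≈ 1620.3392.

4.5756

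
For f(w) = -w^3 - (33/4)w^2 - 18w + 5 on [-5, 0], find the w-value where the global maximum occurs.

-3/2

Differentiating, f'(w) = -3w^2 - (33/2)w - 18; which vanishes at w = -4 and w = -3/2.
Candidates: f(-5) = 55/4,  f(-4) = 9,  f(-3/2) = 269/16,  f(0) = 5.
Hence the absolute maximum is 269/16 at w = -3/2.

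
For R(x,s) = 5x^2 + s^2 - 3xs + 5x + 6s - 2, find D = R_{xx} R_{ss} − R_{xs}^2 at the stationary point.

11

∂R/∂x = 10x - 3s + 5 = 0 and ∂R/∂s = -3x + 2s + 6 = 0, so (x, s) = (-28/11, -75/11).
The Hessian has R_{xx} = 10, R_{ss} = 2, R_{xs} = -3, giving D = 11 > 0 with R_{xx} > 0, so the point is a local minimum.
D = (10)·(2) − (-3)^2 = 11.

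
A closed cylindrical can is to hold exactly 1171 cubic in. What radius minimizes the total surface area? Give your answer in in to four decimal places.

5.7121

With radius r and height h, πr²h = 1171 so h = 1171/(πr²), and S(r) = 2πr² + 2πrh = 2πr² + 2·1171/r.
S'(r) = 4πr − 2·1171/r² = 0 ⇒ r³ = 1171/(2π), so r ≈ 5.7121 and h = 2r ≈ 11.4241.
S''(r) = 4π + 4·1171/r³ > 0, so this is the minimum; S ≈ 615.0151.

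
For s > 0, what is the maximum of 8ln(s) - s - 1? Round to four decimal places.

P'(s) = 8/s − 1 = 0 gives s = 8.
P''(s) = -8/s², which is negative for s > 0, so this is a local maximum.
P(8) = 8·ln(8) - 8 - 1 ≈ 7.6355.

7.6355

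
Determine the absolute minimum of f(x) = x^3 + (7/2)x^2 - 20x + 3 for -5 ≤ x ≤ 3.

-863/54

The derivative is 3x^2 + 7x - 20, which vanishes at x = -4 and x = 5/3.
Candidates: f(-5) = 131/2,  f(-4) = 75,  f(5/3) = -863/54,  f(3) = 3/2.
The minimum over the interval is -863/54, attained at x = 5/3.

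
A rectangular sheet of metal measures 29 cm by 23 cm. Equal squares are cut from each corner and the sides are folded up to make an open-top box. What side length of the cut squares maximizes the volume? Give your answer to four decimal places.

4.2476

With cut size x, the volume is V(x) = x(29 − 2x)(23 − 2x) for 0 < x < 11.5.
V'(x) = 12x^2 − 208x + 667. Setting V'(x) = 0 gives x ≈ 4.2476 (the root in (0, 11.5)).
V''(x) = 24x − 208 is negative there, so this is the maximum; V ≈ 1263.3128.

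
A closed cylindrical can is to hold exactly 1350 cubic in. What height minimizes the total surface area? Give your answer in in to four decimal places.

11.9788

With radius r and height h, πr²h = 1350 so h = 1350/(πr²), and S(r) = 2πr² + 2πrh = 2πr² + 2·1350/r.
S'(r) = 4πr − 2·1350/r² = 0 ⇒ r³ = 1350/(2π), so r ≈ 5.9894 and h = 2r ≈ 11.9788.
S''(r) = 4π + 4·1350/r³ > 0, so this is the minimum; S ≈ 676.1926.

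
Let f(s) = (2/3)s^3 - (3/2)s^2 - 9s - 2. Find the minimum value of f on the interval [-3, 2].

f'(s) = 2s^2 - 3s - 9, whose only zero in [-3, 2] is s = -3/2.
Candidates: f(-3) = -13/2; f(-3/2) = 47/8; f(2) = -62/3.
The minimum over the interval is -62/3, attained at s = 2.

-62/3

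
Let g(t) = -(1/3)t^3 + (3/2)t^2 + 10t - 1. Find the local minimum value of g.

-37/3

g'(t) = -t^2 + 3t + 10 = 0 at t = -2, 5.
Second-derivative test with g''(t) = -2t + 3: g''(-2) = 7 > 0 ⇒ local minimum; g''(5) = -7 < 0 ⇒ local maximum.
Thus g has its local minimum at t = -2, with value -37/3.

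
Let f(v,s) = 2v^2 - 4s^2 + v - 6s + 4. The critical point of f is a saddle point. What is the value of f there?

∂f/∂v = 4v + 1 = 0 and ∂f/∂s = -8s - 6 = 0, so (v, s) = (-1/4, -3/4).
The Hessian has f_{vv} = 4, f_{ss} = -8, f_{vs} = 0, giving D = -32 < 0, so the point is a saddle point.
f(-1/4, -3/4) = 49/8.

49/8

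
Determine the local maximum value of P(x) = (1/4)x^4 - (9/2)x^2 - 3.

Critical points: P'(x) = x^3 - 9x vanishes at x = -3, 0, 3.
P''(x) = 3x^2 - 9. P''(-3) = 18 > 0 ⇒ local minimum; P''(0) = -9 < 0 ⇒ local maximum; P''(3) = 18 > 0 ⇒ local minimum.
Thus P has its local maximum at x = 0, with value -3.

-3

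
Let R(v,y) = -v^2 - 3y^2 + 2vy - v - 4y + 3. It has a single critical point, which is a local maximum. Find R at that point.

51/8

∂R/∂v = -2v + 2y - 1 = 0 and ∂R/∂y = 2v - 6y - 4 = 0, so (v, y) = (-7/4, -5/4).
The Hessian has R_{vv} = -2, R_{yy} = -6, R_{vy} = 2, giving D = 8 > 0 with R_{vv} < 0, so the point is a local maximum.
R(-7/4, -5/4) = 51/8.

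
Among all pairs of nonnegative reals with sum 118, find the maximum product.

With x + y = 118, the product is P(x) = x(118 − x).
P'(x) = 118 − 2x = 0 gives x = 59; P'' = −2 < 0, so this is the maximum.
P = 59·59 = 3481.

3481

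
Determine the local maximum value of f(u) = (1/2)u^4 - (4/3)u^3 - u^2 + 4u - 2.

f'(u) = 2u^3 - 4u^2 - 2u + 4 = 0 at u = -1, 1, 2.
Second-derivative test with f''(u) = 6u^2 - 8u - 2: f''(-1) = 12 > 0 ⇒ local minimum; f''(1) = -4 < 0 ⇒ local maximum; f''(2) = 6 > 0 ⇒ local minimum.
Thus f has its local maximum at u = 1, with value 1/6.

1/6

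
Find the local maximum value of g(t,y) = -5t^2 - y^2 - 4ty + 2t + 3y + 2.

33/4

∂g/∂t = -10t - 4y + 2 = 0 and ∂g/∂y = -4t - 2y + 3 = 0, so (t, y) = (-2, 11/2).
The Hessian has g_{tt} = -10, g_{yy} = -2, g_{ty} = -4, giving D = 4 > 0 with g_{tt} < 0, so the point is a local maximum.
g(-2, 11/2) = 33/4.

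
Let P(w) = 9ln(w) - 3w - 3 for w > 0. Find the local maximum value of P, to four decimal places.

-2.1125

P'(w) = 9/w − 3 = 0 gives w = 3.
P''(w) = -9/w², which is negative for w > 0, so this is a local maximum.
P(3) = 9·ln(3) - 9 - 3 ≈ -2.1125.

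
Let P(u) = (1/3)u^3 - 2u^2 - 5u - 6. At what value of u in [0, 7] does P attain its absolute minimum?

5

P'(u) = u^2 - 4u - 5, whose only zero in [0, 7] is u = 5.
Evaluating at the critical points and endpoints: P(0) = -6,  P(5) = -118/3,  P(7) = -74/3.
The minimum over the interval is -118/3, attained at u = 5.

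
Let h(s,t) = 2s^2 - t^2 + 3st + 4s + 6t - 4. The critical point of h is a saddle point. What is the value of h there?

-84/17

∂h/∂s = 4s + 3t + 4 = 0 and ∂h/∂t = 3s - 2t + 6 = 0, so (s, t) = (-26/17, 12/17).
The Hessian has h_{ss} = 4, h_{tt} = -2, h_{st} = 3, giving D = -17 < 0, so the point is a saddle point.
h(-26/17, 12/17) = -84/17.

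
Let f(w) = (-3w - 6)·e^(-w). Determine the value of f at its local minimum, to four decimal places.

-8.1548

By the product rule, f'(w) = (3w + 3)·e^(-w). Since e^(-w) > 0, the only critical point is w = -1.
f''(-1) has the same sign as 3 > 0, so this is a local minimum.
f(-1) = (-3)·e^(1) ≈ -8.1548.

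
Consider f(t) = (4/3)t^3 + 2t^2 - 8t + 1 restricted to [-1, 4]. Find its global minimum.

-11/3

Differentiating, f'(t) = 4t^2 + 4t - 8; whose only zero in [-1, 4] is t = 1.
Candidates: f(-1) = 29/3,  f(1) = -11/3,  f(4) = 259/3.
The minimum over the interval is -11/3, attained at t = 1.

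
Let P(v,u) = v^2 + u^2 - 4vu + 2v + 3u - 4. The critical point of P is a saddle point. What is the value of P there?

-11/12

∂P/∂v = 2v - 4u + 2 = 0 and ∂P/∂u = -4v + 2u + 3 = 0, so (v, u) = (4/3, 7/6).
The Hessian has P_{vv} = 2, P_{uu} = 2, P_{vu} = -4, giving D = -12 < 0, so the point is a saddle point.
P(4/3, 7/6) = -11/12.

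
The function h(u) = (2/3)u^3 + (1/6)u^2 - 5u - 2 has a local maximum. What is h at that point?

Critical points: h'(u) = 2u^2 + (1/3)u - 5 vanishes at u = -5/3, 3/2.
h''(u) = 4u + 1/3. h''(-5/3) = -19/3 < 0 ⇒ local maximum; h''(3/2) = 19/3 > 0 ⇒ local minimum.
Thus h has its local maximum at u = -5/3, with value 601/162.

601/162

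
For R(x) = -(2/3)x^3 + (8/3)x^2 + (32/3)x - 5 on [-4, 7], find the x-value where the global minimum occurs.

7

R'(x) = -2x^2 + (16/3)x + 32/3, which vanishes at x = -4/3 and x = 4.
Compare values at every candidate in [-4, 7]: R(-4) = 113/3,  R(-4/3) = -1045/81,  R(4) = 113/3,  R(7) = -85/3.
The minimum over the interval is -85/3, attained at x = 7.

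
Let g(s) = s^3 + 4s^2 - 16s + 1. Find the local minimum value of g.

g'(s) = 3s^2 + 8s - 16 = 0 at s = -4, 4/3.
Second-derivative test with g''(s) = 6s + 8: g''(-4) = -16 < 0 ⇒ local maximum; g''(4/3) = 16 > 0 ⇒ local minimum.
Thus g has its local minimum at s = 4/3, with value -293/27.

-293/27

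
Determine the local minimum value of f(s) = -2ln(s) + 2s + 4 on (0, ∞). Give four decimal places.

6.0000

f'(s) = -2/s + 2 = 0 gives s = 1.
f''(s) = 2/s², which is positive for s > 0, so this is a local minimum.
f(1) = -2·ln(1) + 2 + 4 ≈ 6.0000.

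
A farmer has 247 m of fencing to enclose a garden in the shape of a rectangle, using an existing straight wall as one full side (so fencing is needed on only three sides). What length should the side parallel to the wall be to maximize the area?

Let the sides perpendicular to the wall have length x and the parallel side y, so 2x + y = 247 and the area is A = xy = x(247 − 2x).
A'(x) = 247 − 4x = 0 gives x = 247/4, and A''(x) = −4 < 0 confirms a maximum.
Then y = 247 − 2·247/4 = 247/2 and A = 61009/8.

247/2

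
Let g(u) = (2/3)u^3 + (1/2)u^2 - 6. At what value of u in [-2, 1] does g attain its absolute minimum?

The derivative is 2u^2 + u, which vanishes at u = -1/2 and u = 0.
Evaluating at the critical points and endpoints: g(-2) = -28/3; g(-1/2) = -143/24; g(0) = -6; g(1) = -29/6.
Hence the absolute minimum is -28/3 at u = -2.

-2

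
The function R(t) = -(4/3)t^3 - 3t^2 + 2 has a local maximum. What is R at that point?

2

R'(t) = -4t^2 - 6t. Setting R'(t) = 0 gives t ∈ {-3/2, 0}.
Second-derivative test with R''(t) = -8t - 6: R''(-3/2) = 6 > 0 ⇒ local minimum; R''(0) = -6 < 0 ⇒ local maximum.
So the local maximum value is R(0) = 2.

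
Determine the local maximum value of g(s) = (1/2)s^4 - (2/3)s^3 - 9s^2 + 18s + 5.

83/6

Critical points: g'(s) = 2s^3 - 2s^2 - 18s + 18 vanishes at s = -3, 1, 3.
g''(s) = 6s^2 - 4s - 18. g''(-3) = 48 > 0 ⇒ local minimum; g''(1) = -16 < 0 ⇒ local maximum; g''(3) = 24 > 0 ⇒ local minimum.
Thus g has its local maximum at s = 1, with value 83/6.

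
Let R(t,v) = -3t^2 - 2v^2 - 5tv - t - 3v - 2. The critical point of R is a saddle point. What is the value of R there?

-16

∂R/∂t = -6t - 5v - 1 = 0 and ∂R/∂v = -5t - 4v - 3 = 0, so (t, v) = (-11, 13).
The Hessian has R_{tt} = -6, R_{vv} = -4, R_{tv} = -5, giving D = -1 < 0, so the point is a saddle point.
R(-11, 13) = -16.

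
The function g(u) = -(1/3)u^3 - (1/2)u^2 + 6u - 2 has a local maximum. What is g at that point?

16/3

g'(u) = -u^2 - u + 6. Setting g'(u) = 0 gives u ∈ {-3, 2}.
Since g''(u) = -2u - 1, we get g''(-3) = 5 > 0 ⇒ local minimum; g''(2) = -5 < 0 ⇒ local maximum.
The local maximum is g(2) = 16/3.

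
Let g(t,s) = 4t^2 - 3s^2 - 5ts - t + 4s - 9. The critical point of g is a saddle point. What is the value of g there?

-616/73

∂g/∂t = 8t - 5s - 1 = 0 and ∂g/∂s = -5t - 6s + 4 = 0, so (t, s) = (26/73, 27/73).
The Hessian has g_{tt} = 8, g_{ss} = -6, g_{ts} = -5, giving D = -73 < 0, so the point is a saddle point.
g(26/73, 27/73) = -616/73.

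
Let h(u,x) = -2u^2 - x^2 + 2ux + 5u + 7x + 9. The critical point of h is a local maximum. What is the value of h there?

229/4

∂h/∂u = -4u + 2x + 5 = 0 and ∂h/∂x = 2u - 2x + 7 = 0, so (u, x) = (6, 19/2).
The Hessian has h_{uu} = -4, h_{xx} = -2, h_{ux} = 2, giving D = 4 > 0 with h_{uu} < 0, so the point is a local maximum.
h(6, 19/2) = 229/4.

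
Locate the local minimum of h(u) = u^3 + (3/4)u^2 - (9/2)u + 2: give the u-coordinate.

1

h'(u) = 3u^2 + (3/2)u - 9/2 = 0 at u = -3/2, 1.
Since h''(u) = 6u + 3/2, we get h''(-3/2) = -15/2 < 0 ⇒ local maximum; h''(1) = 15/2 > 0 ⇒ local minimum.
Thus h has its local minimum at u = 1, with value -3/4.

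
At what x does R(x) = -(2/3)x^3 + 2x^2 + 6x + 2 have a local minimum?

R'(x) = -2x^2 + 4x + 6. Setting R'(x) = 0 gives x ∈ {-1, 3}.
Since R''(x) = -4x + 4, we get R''(-1) = 8 > 0 ⇒ local minimum; R''(3) = -8 < 0 ⇒ local maximum.
Thus R has its local minimum at x = -1, with value -4/3.

-1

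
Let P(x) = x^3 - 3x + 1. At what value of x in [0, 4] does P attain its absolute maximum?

Differentiating, P'(x) = 3x^2 - 3; whose only zero in [0, 4] is x = 1.
Candidates: P(0) = 1; P(1) = -1; P(4) = 53.
Hence the absolute maximum is 53 at x = 4.

4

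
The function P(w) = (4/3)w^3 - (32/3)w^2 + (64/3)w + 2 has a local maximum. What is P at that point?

1186/81

P'(w) = 4w^2 - (64/3)w + 64/3 = 0 at w = 4/3, 4.
P''(w) = 8w - 64/3. P''(4/3) = -32/3 < 0 ⇒ local maximum; P''(4) = 32/3 > 0 ⇒ local minimum.
So the local maximum value is P(4/3) = 1186/81.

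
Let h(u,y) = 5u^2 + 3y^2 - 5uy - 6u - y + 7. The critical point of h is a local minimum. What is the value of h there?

∂h/∂u = 10u - 5y - 6 = 0 and ∂h/∂y = -5u + 6y - 1 = 0, so (u, y) = (41/35, 8/7).
The Hessian has h_{uu} = 10, h_{yy} = 6, h_{uy} = -5, giving D = 35 > 0 with h_{uu} > 0, so the point is a local minimum.
h(41/35, 8/7) = 102/35.

102/35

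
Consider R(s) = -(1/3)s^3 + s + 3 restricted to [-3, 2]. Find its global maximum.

9

The derivative is -s^2 + 1, which vanishes at s = -1 and s = 1.
Compare values at every candidate in [-3, 2]: R(-3) = 9, R(-1) = 7/3, R(1) = 11/3, R(2) = 7/3.
So the maximum is R(-3) = 9.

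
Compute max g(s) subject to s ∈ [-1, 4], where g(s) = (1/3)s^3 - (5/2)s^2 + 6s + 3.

The derivative is s^2 - 5s + 6, which vanishes at s = 2 and s = 3.
Evaluating at the critical points and endpoints: g(-1) = -35/6; g(2) = 23/3; g(3) = 15/2; g(4) = 25/3.
The maximum over the interval is 25/3, attained at s = 4.

25/3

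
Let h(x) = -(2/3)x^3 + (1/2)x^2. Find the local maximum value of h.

Critical points: h'(x) = -2x^2 + x vanishes at x = 0, 1/2.
Since h''(x) = -4x + 1, we get h''(0) = 1 > 0 ⇒ local minimum; h''(1/2) = -1 < 0 ⇒ local maximum.
The local maximum is h(1/2) = 1/24.

1/24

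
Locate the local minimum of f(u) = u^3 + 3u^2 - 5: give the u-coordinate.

0

Critical points: f'(u) = 3u^2 + 6u vanishes at u = -2, 0.
f''(u) = 6u + 6. f''(-2) = -6 < 0 ⇒ local maximum; f''(0) = 6 > 0 ⇒ local minimum.
Thus f has its local minimum at u = 0, with value -5.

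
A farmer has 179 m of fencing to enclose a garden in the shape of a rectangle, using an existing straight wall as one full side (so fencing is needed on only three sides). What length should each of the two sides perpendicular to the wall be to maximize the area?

Let the sides perpendicular to the wall have length x and the parallel side y, so 2x + y = 179 and the area is A = xy = x(179 − 2x).
A'(x) = 179 − 4x = 0 gives x = 179/4, and A''(x) = −4 < 0 confirms a maximum.
Then y = 179 − 2·179/4 = 179/2 and A = 32041/8.

179/4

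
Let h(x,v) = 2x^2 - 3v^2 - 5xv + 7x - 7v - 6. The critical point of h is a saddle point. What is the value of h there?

-12

∂h/∂x = 4x - 5v + 7 = 0 and ∂h/∂v = -5x - 6v - 7 = 0, so (x, v) = (-11/7, 1/7).
The Hessian has h_{xx} = 4, h_{vv} = -6, h_{xv} = -5, giving D = -49 < 0, so the point is a saddle point.
h(-11/7, 1/7) = -12.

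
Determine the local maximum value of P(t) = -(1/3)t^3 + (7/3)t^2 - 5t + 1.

-2

Critical points: P'(t) = -t^2 + (14/3)t - 5 vanishes at t = 5/3, 3.
P''(t) = -2t + 14/3. P''(5/3) = 4/3 > 0 ⇒ local minimum; P''(3) = -4/3 < 0 ⇒ local maximum.
Thus P has its local maximum at t = 3, with value -2.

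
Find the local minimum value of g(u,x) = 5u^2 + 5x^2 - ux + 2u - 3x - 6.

-653/99

∂g/∂u = 10u - x + 2 = 0 and ∂g/∂x = -u + 10x - 3 = 0, so (u, x) = (-17/99, 28/99).
The Hessian has g_{uu} = 10, g_{xx} = 10, g_{ux} = -1, giving D = 99 > 0 with g_{uu} > 0, so the point is a local minimum.
g(-17/99, 28/99) = -653/99.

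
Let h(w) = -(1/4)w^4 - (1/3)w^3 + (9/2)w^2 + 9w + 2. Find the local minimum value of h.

-29/12

h'(w) = -w^3 - w^2 + 9w + 9 = 0 at w = -3, -1, 3.
h''(w) = -3w^2 - 2w + 9. h''(-3) = -12 < 0 ⇒ local maximum; h''(-1) = 8 > 0 ⇒ local minimum; h''(3) = -24 < 0 ⇒ local maximum.
The local minimum is h(-1) = -29/12.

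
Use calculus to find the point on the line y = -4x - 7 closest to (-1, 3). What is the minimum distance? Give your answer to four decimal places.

Minimize D(x)^2 = (x + 1)^2 + (-4x - 10)^2.
d/dx[D^2] = 2(x + 1) + 2·(-4)·(-4x - 10) = 0 ⇒ x = -41/17.
Then y = 45/17 and the distance is √(36/17) ≈ 1.4552.

1.4552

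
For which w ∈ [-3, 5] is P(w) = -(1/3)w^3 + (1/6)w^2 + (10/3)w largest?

2

P'(w) = -w^2 + (1/3)w + 10/3, which vanishes at w = -5/3 and w = 2.
Compare values at every candidate in [-3, 5]: P(-3) = 1/2,  P(-5/3) = -575/162,  P(2) = 14/3,  P(5) = -125/6.
So the maximum is P(2) = 14/3.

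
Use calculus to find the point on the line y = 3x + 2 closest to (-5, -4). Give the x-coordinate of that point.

Minimize D(x)^2 = (x + 5)^2 + (3x + 6)^2.
d/dx[D^2] = 2(x + 5) + 2·3·(3x + 6) = 0 ⇒ x = -23/10.
Then y = -49/10 and the distance is √(81/10) ≈ 2.8460.

-23/10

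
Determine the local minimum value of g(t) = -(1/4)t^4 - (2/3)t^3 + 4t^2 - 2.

g'(t) = -t^3 - 2t^2 + 8t = 0 at t = -4, 0, 2.
Second-derivative test with g''(t) = -3t^2 - 4t + 8: g''(-4) = -24 < 0 ⇒ local maximum; g''(0) = 8 > 0 ⇒ local minimum; g''(2) = -12 < 0 ⇒ local maximum.
So the local minimum value is g(0) = -2.

-2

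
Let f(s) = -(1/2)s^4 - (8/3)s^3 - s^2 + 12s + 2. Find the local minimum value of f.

f'(s) = -2s^3 - 8s^2 - 2s + 12 = 0 at s = -3, -2, 1.
Since f''(s) = -6s^2 - 16s - 2, we get f''(-3) = -8 < 0 ⇒ local maximum; f''(-2) = 6 > 0 ⇒ local minimum; f''(1) = -24 < 0 ⇒ local maximum.
The local minimum is f(-2) = -38/3.

-38/3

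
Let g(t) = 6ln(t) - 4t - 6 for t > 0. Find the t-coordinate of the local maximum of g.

3/2

g'(t) = 6/t − 4 = 0 gives t = 3/2.
g''(t) = -6/t², which is negative for t > 0, so this is a local maximum.
g(3/2) = 6·ln(3/2) - 6 - 6 ≈ -9.5672.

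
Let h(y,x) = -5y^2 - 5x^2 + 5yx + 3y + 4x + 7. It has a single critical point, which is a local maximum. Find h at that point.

∂h/∂y = -10y + 5x + 3 = 0 and ∂h/∂x = 5y - 10x + 4 = 0, so (y, x) = (2/3, 11/15).
The Hessian has h_{yy} = -10, h_{xx} = -10, h_{yx} = 5, giving D = 75 > 0 with h_{yy} < 0, so the point is a local maximum.
h(2/3, 11/15) = 142/15.

142/15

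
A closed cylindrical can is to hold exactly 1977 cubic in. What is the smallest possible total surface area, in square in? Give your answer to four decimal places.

872.0050

With radius r and height h, πr²h = 1977 so h = 1977/(πr²), and S(r) = 2πr² + 2πrh = 2πr² + 2·1977/r.
S'(r) = 4πr − 2·1977/r² = 0 ⇒ r³ = 1977/(2π), so r ≈ 6.8016 and h = 2r ≈ 13.6031.
S''(r) = 4π + 4·1977/r³ > 0, so this is the minimum; S ≈ 872.0050.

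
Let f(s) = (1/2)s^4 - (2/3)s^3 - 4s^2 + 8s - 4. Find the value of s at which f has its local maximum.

1

Critical points: f'(s) = 2s^3 - 2s^2 - 8s + 8 vanishes at s = -2, 1, 2.
Since f''(s) = 6s^2 - 4s - 8, we get f''(-2) = 24 > 0 ⇒ local minimum; f''(1) = -6 < 0 ⇒ local maximum; f''(2) = 8 > 0 ⇒ local minimum.
Thus f has its local maximum at s = 1, with value -1/6.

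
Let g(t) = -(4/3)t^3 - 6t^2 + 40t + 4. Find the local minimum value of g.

g'(t) = -4t^2 - 12t + 40. Setting g'(t) = 0 gives t ∈ {-5, 2}.
Second-derivative test with g''(t) = -8t - 12: g''(-5) = 28 > 0 ⇒ local minimum; g''(2) = -28 < 0 ⇒ local maximum.
So the local minimum value is g(-5) = -538/3.

-538/3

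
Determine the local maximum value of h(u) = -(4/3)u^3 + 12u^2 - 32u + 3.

Critical points: h'(u) = -4u^2 + 24u - 32 vanishes at u = 2, 4.
Second-derivative test with h''(u) = -8u + 24: h''(2) = 8 > 0 ⇒ local minimum; h''(4) = -8 < 0 ⇒ local maximum.
The local maximum is h(4) = -55/3.

-55/3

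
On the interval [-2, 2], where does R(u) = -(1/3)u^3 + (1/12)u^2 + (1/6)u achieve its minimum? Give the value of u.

The derivative is -u^2 + (1/6)u + 1/6, which vanishes at u = -1/3 and u = 1/2.
Candidates: R(-2) = 8/3; R(-1/3) = -11/324; R(1/2) = 1/16; R(2) = -2.
So the minimum is R(2) = -2.

2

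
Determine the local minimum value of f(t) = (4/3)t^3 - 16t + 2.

f'(t) = 4t^2 - 16. Setting f'(t) = 0 gives t ∈ {-2, 2}.
f''(t) = 8t. f''(-2) = -16 < 0 ⇒ local maximum; f''(2) = 16 > 0 ⇒ local minimum.
Thus f has its local minimum at t = 2, with value -58/3.

-58/3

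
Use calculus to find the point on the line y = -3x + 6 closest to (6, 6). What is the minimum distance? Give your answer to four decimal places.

5.6921

Minimize D(x)^2 = (x - 6)^2 + (-3x)^2.
d/dx[D^2] = 2(x - 6) + 2·(-3)·(-3x) = 0 ⇒ x = 3/5.
Then y = 21/5 and the distance is √(162/5) ≈ 5.6921.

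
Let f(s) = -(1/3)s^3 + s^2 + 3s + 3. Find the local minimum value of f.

4/3

Critical points: f'(s) = -s^2 + 2s + 3 vanishes at s = -1, 3.
Since f''(s) = -2s + 2, we get f''(-1) = 4 > 0 ⇒ local minimum; f''(3) = -4 < 0 ⇒ local maximum.
Thus f has its local minimum at s = -1, with value 4/3.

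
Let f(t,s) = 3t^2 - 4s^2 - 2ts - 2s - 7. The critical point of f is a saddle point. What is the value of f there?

-88/13

∂f/∂t = 6t - 2s = 0 and ∂f/∂s = -2t - 8s - 2 = 0, so (t, s) = (-1/13, -3/13).
The Hessian has f_{tt} = 6, f_{ss} = -8, f_{ts} = -2, giving D = -52 < 0, so the point is a saddle point.
f(-1/13, -3/13) = -88/13.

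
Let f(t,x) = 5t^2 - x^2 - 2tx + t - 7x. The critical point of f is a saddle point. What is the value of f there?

115/12

∂f/∂t = 10t - 2x + 1 = 0 and ∂f/∂x = -2t - 2x - 7 = 0, so (t, x) = (-2/3, -17/6).
The Hessian has f_{tt} = 10, f_{xx} = -2, f_{tx} = -2, giving D = -24 < 0, so the point is a saddle point.
f(-2/3, -17/6) = 115/12.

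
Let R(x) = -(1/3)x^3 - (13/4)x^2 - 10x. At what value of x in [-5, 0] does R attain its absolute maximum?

R'(x) = -x^2 - (13/2)x - 10, which vanishes at x = -4 and x = -5/2.
Candidates: R(-5) = 125/12, R(-4) = 28/3, R(-5/2) = 475/48, R(0) = 0.
The maximum over the interval is 125/12, attained at x = -5.

-5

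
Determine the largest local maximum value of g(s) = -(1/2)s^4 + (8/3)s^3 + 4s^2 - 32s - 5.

137/3

Critical points: g'(s) = -2s^3 + 8s^2 + 8s - 32 vanishes at s = -2, 2, 4.
Second-derivative test with g''(s) = -6s^2 + 16s + 8: g''(-2) = -48 < 0 ⇒ local maximum; g''(2) = 16 > 0 ⇒ local minimum; g''(4) = -24 < 0 ⇒ local maximum.
So the largest local maximum value is g(-2) = 137/3.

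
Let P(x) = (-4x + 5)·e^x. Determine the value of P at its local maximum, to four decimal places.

Differentiating with the product rule gives P'(x) = (-4x + 1)·e^x. Since e^x > 0, the only critical point is x = 1/4.
P''(1/4) has the same sign as -4 < 0, so this is a local maximum.
P(1/4) = (4)·e^(1/4) ≈ 5.1361.

5.1361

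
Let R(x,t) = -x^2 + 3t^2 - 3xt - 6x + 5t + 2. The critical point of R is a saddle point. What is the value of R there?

∂R/∂x = -2x - 3t - 6 = 0 and ∂R/∂t = -3x + 6t + 5 = 0, so (x, t) = (-1, -4/3).
The Hessian has R_{xx} = -2, R_{tt} = 6, R_{xt} = -3, giving D = -21 < 0, so the point is a saddle point.
R(-1, -4/3) = 5/3.

5/3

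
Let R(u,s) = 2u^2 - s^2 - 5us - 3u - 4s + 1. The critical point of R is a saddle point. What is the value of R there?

116/33

∂R/∂u = 4u - 5s - 3 = 0 and ∂R/∂s = -5u - 2s - 4 = 0, so (u, s) = (-14/33, -31/33).
The Hessian has R_{uu} = 4, R_{ss} = -2, R_{us} = -5, giving D = -33 < 0, so the point is a saddle point.
R(-14/33, -31/33) = 116/33.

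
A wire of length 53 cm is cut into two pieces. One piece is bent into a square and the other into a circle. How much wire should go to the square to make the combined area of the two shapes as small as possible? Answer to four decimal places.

Let x be the length used for the square. Square side x/4; circle radius (53−x)/(2π).
A(x) = (x/4)² + π·((53−x)/(2π))² = x²/16 + (53−x)²/(4π) for 0 ≤ x ≤ 53. A'(x) = x/8 − (53−x)/(2π) = 0 gives x = 4·53/(π+4) ≈ 29.6853.
A'' = 1/8 + 1/(2π) > 0, so this gives the minimum combined area; x ≈ 29.6853 cm to the square.

29.6853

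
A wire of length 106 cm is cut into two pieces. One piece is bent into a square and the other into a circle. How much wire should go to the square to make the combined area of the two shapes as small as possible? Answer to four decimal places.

59.3705

Let x be the length used for the square. Square side x/4; circle radius (106−x)/(2π).
A(x) = (x/4)² + π·((106−x)/(2π))² = x²/16 + (106−x)²/(4π) for 0 ≤ x ≤ 106. A'(x) = x/8 − (106−x)/(2π) = 0 gives x = 4·106/(π+4) ≈ 59.3705.
A'' = 1/8 + 1/(2π) > 0, so this gives the minimum combined area; x ≈ 59.3705 cm to the square.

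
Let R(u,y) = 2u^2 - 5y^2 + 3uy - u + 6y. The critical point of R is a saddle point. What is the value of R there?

∂R/∂u = 4u + 3y - 1 = 0 and ∂R/∂y = 3u - 10y + 6 = 0, so (u, y) = (-8/49, 27/49).
The Hessian has R_{uu} = 4, R_{yy} = -10, R_{uy} = 3, giving D = -49 < 0, so the point is a saddle point.
R(-8/49, 27/49) = 85/49.

85/49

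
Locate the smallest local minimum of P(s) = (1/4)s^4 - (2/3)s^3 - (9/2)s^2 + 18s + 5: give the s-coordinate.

Critical points: P'(s) = s^3 - 2s^2 - 9s + 18 vanishes at s = -3, 2, 3.
Second-derivative test with P''(s) = 3s^2 - 4s - 9: P''(-3) = 30 > 0 ⇒ local minimum; P''(2) = -5 < 0 ⇒ local maximum; P''(3) = 6 > 0 ⇒ local minimum.
So the smallest local minimum value is P(-3) = -205/4.

-3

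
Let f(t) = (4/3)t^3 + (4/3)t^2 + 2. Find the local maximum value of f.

f'(t) = 4t^2 + (8/3)t = 0 at t = -2/3, 0.
Since f''(t) = 8t + 8/3, we get f''(-2/3) = -8/3 < 0 ⇒ local maximum; f''(0) = 8/3 > 0 ⇒ local minimum.
Thus f has its local maximum at t = -2/3, with value 178/81.

178/81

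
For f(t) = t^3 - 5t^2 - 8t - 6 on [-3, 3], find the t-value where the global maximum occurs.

The derivative is 3t^2 - 10t - 8, whose only zero in [-3, 3] is t = -2/3.
Candidates: f(-3) = -54,  f(-2/3) = -86/27,  f(3) = -48.
The maximum over the interval is -86/27, attained at t = -2/3.

-2/3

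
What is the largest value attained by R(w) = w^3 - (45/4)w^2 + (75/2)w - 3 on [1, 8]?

89

R'(w) = 3w^2 - (45/2)w + 75/2, which vanishes at w = 5/2 and w = 5.
Compare values at every candidate in [1, 8]: R(1) = 97/4,  R(5/2) = 577/16,  R(5) = 113/4,  R(8) = 89.
Hence the absolute maximum is 89 at w = 8.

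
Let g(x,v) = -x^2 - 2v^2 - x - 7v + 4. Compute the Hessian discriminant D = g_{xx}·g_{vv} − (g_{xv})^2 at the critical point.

∂g/∂x = -2x - 1 = 0 and ∂g/∂v = -4v - 7 = 0, so (x, v) = (-1/2, -7/4).
The Hessian has g_{xx} = -2, g_{vv} = -4, g_{xv} = 0, giving D = 8 > 0 with g_{xx} < 0, so the point is a local maximum.
D = (-2)·(-4) − (0)^2 = 8.

8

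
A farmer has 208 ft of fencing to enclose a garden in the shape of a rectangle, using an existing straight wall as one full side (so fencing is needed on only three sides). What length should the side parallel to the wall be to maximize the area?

Let the sides perpendicular to the wall have length x and the parallel side y, so 2x + y = 208 and the area is A = xy = x(208 − 2x).
A'(x) = 208 − 4x = 0 gives x = 52, and A''(x) = −4 < 0 confirms a maximum.
Then y = 208 − 2·52 = 104 and A = 5408.

104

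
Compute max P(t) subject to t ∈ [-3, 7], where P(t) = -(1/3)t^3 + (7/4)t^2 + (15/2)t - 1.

Differentiating, P'(t) = -t^2 + (7/2)t + 15/2; which vanishes at t = -3/2 and t = 5.
Candidates: P(-3) = 5/4, P(-3/2) = -115/16, P(5) = 463/12, P(7) = 275/12.
Hence the absolute maximum is 463/12 at t = 5.

463/12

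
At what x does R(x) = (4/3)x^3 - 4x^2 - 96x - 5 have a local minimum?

6

Critical points: R'(x) = 4x^2 - 8x - 96 vanishes at x = -4, 6.
R''(x) = 8x - 8. R''(-4) = -40 < 0 ⇒ local maximum; R''(6) = 40 > 0 ⇒ local minimum.
Thus R has its local minimum at x = 6, with value -437.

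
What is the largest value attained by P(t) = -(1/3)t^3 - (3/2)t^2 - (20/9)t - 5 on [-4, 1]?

The derivative is -t^2 - 3t - 20/9, which vanishes at t = -5/3 and t = -4/3.
Compare values at every candidate in [-4, 1]: P(-4) = 11/9; P(-5/3) = -635/162; P(-4/3) = -317/81; P(1) = -163/18.
So the maximum is P(-4) = 11/9.

11/9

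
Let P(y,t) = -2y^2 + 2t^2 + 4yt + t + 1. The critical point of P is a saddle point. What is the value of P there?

15/16

∂P/∂y = -4y + 4t = 0 and ∂P/∂t = 4y + 4t + 1 = 0, so (y, t) = (-1/8, -1/8).
The Hessian has P_{yy} = -4, P_{tt} = 4, P_{yt} = 4, giving D = -32 < 0, so the point is a saddle point.
P(-1/8, -1/8) = 15/16.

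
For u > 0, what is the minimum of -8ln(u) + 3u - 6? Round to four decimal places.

-5.8466

P'(u) = -8/u + 3 = 0 gives u = 8/3.
P''(u) = 8/u², which is positive for u > 0, so this is a local minimum.
P(8/3) = -8·ln(8/3) + 8 - 6 ≈ -5.8466.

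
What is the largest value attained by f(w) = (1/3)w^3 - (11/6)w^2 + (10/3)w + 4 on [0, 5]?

The derivative is w^2 - (11/3)w + 10/3, which vanishes at w = 5/3 and w = 2.
Evaluating at the critical points and endpoints: f(0) = 4,  f(5/3) = 973/162,  f(2) = 6,  f(5) = 33/2.
The maximum over the interval is 33/2, attained at w = 5.

33/2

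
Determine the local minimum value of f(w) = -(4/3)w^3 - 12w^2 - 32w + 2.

70/3

f'(w) = -4w^2 - 24w - 32 = 0 at w = -4, -2.
Second-derivative test with f''(w) = -8w - 24: f''(-4) = 8 > 0 ⇒ local minimum; f''(-2) = -8 < 0 ⇒ local maximum.
Thus f has its local minimum at w = -4, with value 70/3.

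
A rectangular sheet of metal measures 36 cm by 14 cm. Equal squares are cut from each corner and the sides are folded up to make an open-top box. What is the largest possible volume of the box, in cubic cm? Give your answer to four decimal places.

720.5658

With cut size x, the volume is V(x) = x(36 − 2x)(14 − 2x) for 0 < x < 7.
V'(x) = 12x^2 − 200x + 504. Setting V'(x) = 0 gives x ≈ 3.0946 (the root in (0, 7)).
V''(x) = 24x − 200 is negative there, so this is the maximum; V ≈ 720.5658.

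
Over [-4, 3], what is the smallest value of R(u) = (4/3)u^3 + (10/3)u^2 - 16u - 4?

R'(u) = 4u^2 + (20/3)u - 16, which vanishes at u = -3 and u = 4/3.
Candidates: R(-4) = 28; R(-3) = 38; R(4/3) = -1316/81; R(3) = 14.
Hence the absolute minimum is -1316/81 at u = 4/3.

-1316/81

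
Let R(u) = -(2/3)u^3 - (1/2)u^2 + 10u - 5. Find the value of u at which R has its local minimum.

R'(u) = -2u^2 - u + 10. Setting R'(u) = 0 gives u ∈ {-5/2, 2}.
Since R''(u) = -4u - 1, we get R''(-5/2) = 9 > 0 ⇒ local minimum; R''(2) = -9 < 0 ⇒ local maximum.
So the local minimum value is R(-5/2) = -545/24.

-5/2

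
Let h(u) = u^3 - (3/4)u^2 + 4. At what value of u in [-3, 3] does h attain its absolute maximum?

Differentiating, h'(u) = 3u^2 - (3/2)u; which vanishes at u = 0 and u = 1/2.
Evaluating at the critical points and endpoints: h(-3) = -119/4, h(0) = 4, h(1/2) = 63/16, h(3) = 97/4.
Hence the absolute maximum is 97/4 at u = 3.

3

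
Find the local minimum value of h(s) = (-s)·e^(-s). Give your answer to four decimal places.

Differentiating with the product rule gives h'(s) = (s - 1)·e^(-s). Since e^(-s) > 0, the only critical point is s = 1.
h''(1) has the same sign as 1 > 0, so this is a local minimum.
h(1) = (-1)·e^(-1) ≈ -0.3679.

-0.3679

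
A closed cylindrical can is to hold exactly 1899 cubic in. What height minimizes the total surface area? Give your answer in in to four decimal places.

With radius r and height h, πr²h = 1899 so h = 1899/(πr²), and S(r) = 2πr² + 2πrh = 2πr² + 2·1899/r.
S'(r) = 4πr − 2·1899/r² = 0 ⇒ r³ = 1899/(2π), so r ≈ 6.7109 and h = 2r ≈ 13.4218.
S''(r) = 4π + 4·1899/r³ > 0, so this is the minimum; S ≈ 848.9156.

13.4218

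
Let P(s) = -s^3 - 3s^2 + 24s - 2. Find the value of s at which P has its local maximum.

Critical points: P'(s) = -3s^2 - 6s + 24 vanishes at s = -4, 2.
P''(s) = -6s - 6. P''(-4) = 18 > 0 ⇒ local minimum; P''(2) = -18 < 0 ⇒ local maximum.
Thus P has its local maximum at s = 2, with value 26.

2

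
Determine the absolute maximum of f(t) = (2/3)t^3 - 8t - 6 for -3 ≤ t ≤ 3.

f'(t) = 2t^2 - 8, which vanishes at t = -2 and t = 2.
Evaluating at the critical points and endpoints: f(-3) = 0; f(-2) = 14/3; f(2) = -50/3; f(3) = -12.
The maximum over the interval is 14/3, attained at t = -2.

14/3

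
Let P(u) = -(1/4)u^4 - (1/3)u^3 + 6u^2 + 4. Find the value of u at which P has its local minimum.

0

P'(u) = -u^3 - u^2 + 12u. Setting P'(u) = 0 gives u ∈ {-4, 0, 3}.
P''(u) = -3u^2 - 2u + 12. P''(-4) = -28 < 0 ⇒ local maximum; P''(0) = 12 > 0 ⇒ local minimum; P''(3) = -21 < 0 ⇒ local maximum.
The local minimum is P(0) = 4.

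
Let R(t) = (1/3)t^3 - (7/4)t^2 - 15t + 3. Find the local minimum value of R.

-78

Critical points: R'(t) = t^2 - (7/2)t - 15 vanishes at t = -5/2, 6.
R''(t) = 2t - 7/2. R''(-5/2) = -17/2 < 0 ⇒ local maximum; R''(6) = 17/2 > 0 ⇒ local minimum.
So the local minimum value is R(6) = -78.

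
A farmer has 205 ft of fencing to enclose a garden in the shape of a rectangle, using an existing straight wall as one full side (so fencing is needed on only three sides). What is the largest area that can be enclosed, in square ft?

42025/8

Let the sides perpendicular to the wall have length x and the parallel side y, so 2x + y = 205 and the area is A = xy = x(205 − 2x).
A'(x) = 205 − 4x = 0 gives x = 205/4, and A''(x) = −4 < 0 confirms a maximum.
Then y = 205 − 2·205/4 = 205/2 and A = 42025/8.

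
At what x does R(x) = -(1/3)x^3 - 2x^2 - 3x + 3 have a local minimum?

-3

R'(x) = -x^2 - 4x - 3. Setting R'(x) = 0 gives x ∈ {-3, -1}.
Second-derivative test with R''(x) = -2x - 4: R''(-3) = 2 > 0 ⇒ local minimum; R''(-1) = -2 < 0 ⇒ local maximum.
Thus R has its local minimum at x = -3, with value 3.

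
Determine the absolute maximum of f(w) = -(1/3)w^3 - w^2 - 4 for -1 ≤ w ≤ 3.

-4

The derivative is -w^2 - 2w, whose only zero in [-1, 3] is w = 0.
Candidates: f(-1) = -14/3; f(0) = -4; f(3) = -22.
Hence the absolute maximum is -4 at w = 0.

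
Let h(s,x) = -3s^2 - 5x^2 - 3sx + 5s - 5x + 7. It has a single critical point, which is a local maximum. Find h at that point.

∂h/∂s = -6s - 3x + 5 = 0 and ∂h/∂x = -3s - 10x - 5 = 0, so (s, x) = (65/51, -15/17).
The Hessian has h_{ss} = -6, h_{xx} = -10, h_{sx} = -3, giving D = 51 > 0 with h_{ss} < 0, so the point is a local maximum.
h(65/51, -15/17) = 632/51.

632/51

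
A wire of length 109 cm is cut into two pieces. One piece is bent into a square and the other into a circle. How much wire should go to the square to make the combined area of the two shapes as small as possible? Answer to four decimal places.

61.0508

Let x be the length used for the square. Square side x/4; circle radius (109−x)/(2π).
A(x) = (x/4)² + π·((109−x)/(2π))² = x²/16 + (109−x)²/(4π) for 0 ≤ x ≤ 109. A'(x) = x/8 − (109−x)/(2π) = 0 gives x = 4·109/(π+4) ≈ 61.0508.
A'' = 1/8 + 1/(2π) > 0, so this gives the minimum combined area; x ≈ 61.0508 cm to the square.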